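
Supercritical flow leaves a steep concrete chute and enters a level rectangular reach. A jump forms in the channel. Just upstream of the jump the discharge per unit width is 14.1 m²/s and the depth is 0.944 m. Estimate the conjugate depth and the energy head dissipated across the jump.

y₂ = 6.10 m; ΔE = 5.94 m

V₁ = q/y₁ = 14.1/0.944 = 14.9 m/s. Fr₁ = V₁/√(g·y₁) = 14.9/√(9.81×0.944) = 4.91.
By Bélanger, y₂/y₁ = ½[√(1 + 8Fr₁²) − 1] = ½[√193.7 − 1] = 6.46.
y₂ = 6.46 × 0.944 = 6.10 m.
V₂ = q/y₂ = 14.1/6.10 = 2.31 m/s. E₁ = y₁ + V₁²/2g = 12.3 m; E₂ = y₂ + V₂²/2g = 6.37 m. ΔE = E₁ − E₂ = 5.94 m.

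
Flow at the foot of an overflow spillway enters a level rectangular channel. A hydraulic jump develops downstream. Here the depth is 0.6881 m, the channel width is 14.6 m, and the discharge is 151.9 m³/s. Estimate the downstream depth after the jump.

y₂ = 5.330 m

q = Q/b = 151.9/14.6 = 10.40 m²/s; V₁ = q/y₁ = 15.12 m/s. Fr₁ = V₁/√(g·y₁) = 5.820.
Bélanger equation: y₂/y₁ = ½[√(1 + 8Fr₁²) − 1] = ½[√271.94 − 1] = 7.745.
y₂ = 7.745 × 0.6881 = 5.330 m.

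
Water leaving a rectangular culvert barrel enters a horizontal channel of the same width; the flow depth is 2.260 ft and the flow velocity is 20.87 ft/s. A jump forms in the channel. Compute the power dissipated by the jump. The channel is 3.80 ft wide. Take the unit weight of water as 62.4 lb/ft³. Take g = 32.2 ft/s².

Fr₁ = V₁/√(g·y₁) = 20.87/√(32.2×2.260) = 2.446.
Sequent-depth ratio: y₂/y₁ = ½[√(1 + 8Fr₁²) − 1] = ½[√48.882 − 1] = 2.996.
y₂ = 2.996 × 2.260 = 6.770 ft.
Head loss: ΔE = (y₂ − y₁)³/(4y₁y₂) = (6.770 − 2.260)³/(4×2.260×6.770) = 91.76/61.20 = 1.499 ft.
q = V₁·y₁ = 20.87 × 2.260 = 47.17 ft²/s. Q = q·b = 47.17 × 3.80 = 179.2 cfs. P = γ·Q·ΔE/550 = 62.4 × 179.2 × 1.499 / 550 = 30.49 hp.

P = 30.49 hp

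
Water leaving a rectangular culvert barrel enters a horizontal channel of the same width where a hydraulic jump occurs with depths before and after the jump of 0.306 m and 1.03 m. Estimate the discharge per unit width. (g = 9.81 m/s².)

q = 1.44 m²/s

For a rectangular channel the momentum equation gives q² = ½·g·y₁·y₂·(y₁ + y₂) = ½×9.81×0.306×1.03×1.34 = 2.07.
q = √2.07 = 1.44 m²/s.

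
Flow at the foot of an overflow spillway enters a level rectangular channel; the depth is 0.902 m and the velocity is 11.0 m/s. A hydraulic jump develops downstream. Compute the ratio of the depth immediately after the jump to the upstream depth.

y₂/y₁ = 4.75

Fr₁ = V₁/√(g·y₁) = 11.0/√(9.81×0.902) = 3.70.
Bélanger equation: y₂/y₁ = ½[√(1 + 8Fr₁²) − 1] = ½[√110.4 − 1] = 4.75.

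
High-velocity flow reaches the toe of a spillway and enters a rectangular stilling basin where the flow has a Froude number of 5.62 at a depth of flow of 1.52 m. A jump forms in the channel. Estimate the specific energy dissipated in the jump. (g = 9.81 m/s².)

ΔE = 13.7 m

Fr₁ = 5.62 (given).
Bélanger equation: y₂/y₁ = ½[√(1 + 8Fr₁²) − 1] = ½[√253.7 − 1] = 7.46.
y₂ = 7.46 × 1.52 = 11.3 m.
Head loss: ΔE = (y₂ − y₁)³/(4y₁y₂) = (11.3 − 1.52)³/(4×1.52×11.3) = 948/69.0 = 13.7 m.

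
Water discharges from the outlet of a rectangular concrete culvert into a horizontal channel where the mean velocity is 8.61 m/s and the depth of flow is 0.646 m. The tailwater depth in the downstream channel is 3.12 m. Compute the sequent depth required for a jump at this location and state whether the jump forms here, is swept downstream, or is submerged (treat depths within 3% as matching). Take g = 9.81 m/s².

y₂ = 2.82 m; the jump is submerged

Fr₁ = V₁/√(g·y₁) = 8.61/√(9.81×0.646) = 3.42.
Conjugate-depth relation: y₂/y₁ = ½[√(1 + 8Fr₁²) − 1] = ½[√94.58 − 1] = 4.36.
y₂ = 4.36 × 0.646 = 2.82 m.
Tailwater y_tw = 3.12 m: y_tw > y₂, so the jump is submerged.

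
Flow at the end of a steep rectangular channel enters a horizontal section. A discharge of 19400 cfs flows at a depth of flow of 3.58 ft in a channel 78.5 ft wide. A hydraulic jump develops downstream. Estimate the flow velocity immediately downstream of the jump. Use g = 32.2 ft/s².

q = Q/b = 19400/78.5 = 247 ft²/s; V₁ = q/y₁ = 69.0 ft/s. Fr₁ = V₁/√(g·y₁) = 6.43.
From the momentum equation for a rectangular channel, y₂/y₁ = ½[√(1 + 8Fr₁²) − 1] = ½[√331.7 − 1] = 8.61.
y₂ = 8.61 × 3.58 = 30.8 ft.
V₂ = q/y₂ = 247/30.8 = 8.02 ft/s.

V₂ = 8.02 ft/s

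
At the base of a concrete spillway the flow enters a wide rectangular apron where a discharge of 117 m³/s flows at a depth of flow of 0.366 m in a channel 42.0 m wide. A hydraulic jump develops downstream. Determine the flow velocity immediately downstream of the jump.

V₂ = 1.46 m/s

q = Q/b = 117/42.0 = 2.79 m²/s; V₁ = q/y₁ = 7.61 m/s. Fr₁ = V₁/√(g·y₁) = 4.02.
Bélanger equation: y₂/y₁ = ½[√(1 + 8Fr₁²) − 1] = ½[√130.1 − 1] = 5.20.
y₂ = 5.20 × 0.366 = 1.90 m.
V₂ = q/y₂ = 2.79/1.90 = 1.46 m/s.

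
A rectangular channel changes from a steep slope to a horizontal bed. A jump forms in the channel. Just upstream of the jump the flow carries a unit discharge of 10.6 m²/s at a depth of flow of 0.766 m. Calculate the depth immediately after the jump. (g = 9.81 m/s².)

V₁ = q/y₁ = 10.6/0.766 = 13.8 m/s. Fr₁ = V₁/√(g·y₁) = 13.8/√(9.81×0.766) = 5.05.
Conjugate-depth relation: y₂/y₁ = ½[√(1 + 8Fr₁²) − 1] = ½[√204.9 − 1] = 6.66.
y₂ = 6.66 × 0.766 = 5.10 m.

y₂ = 5.10 m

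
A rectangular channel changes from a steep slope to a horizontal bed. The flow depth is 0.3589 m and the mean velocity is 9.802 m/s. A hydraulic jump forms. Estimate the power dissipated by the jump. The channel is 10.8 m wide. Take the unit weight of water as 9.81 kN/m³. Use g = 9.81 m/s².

Fr₁ = V₁/√(g·y₁) = 9.802/√(9.81×0.3589) = 5.224.
Sequent-depth ratio: y₂/y₁ = ½[√(1 + 8Fr₁²) − 1] = ½[√219.31 − 1] = 6.905.
y₂ = 6.905 × 0.3589 = 2.478 m.
q = V₁·y₁ = 9.802 × 0.3589 = 3.518 m²/s. V₂ = q/y₂ = 3.518/2.478 = 1.420 m/s. E₁ = y₁ + V₁²/2g = 5.256 m; E₂ = y₂ + V₂²/2g = 2.581 m. ΔE = E₁ − E₂ = 2.675 m.
Q = q·b = 3.518 × 10.8 = 37.99 m³/s. P = γ·Q·ΔE = 9.81 × 37.99 × 2.675 = 997.1 kW.

P = 997.1 kW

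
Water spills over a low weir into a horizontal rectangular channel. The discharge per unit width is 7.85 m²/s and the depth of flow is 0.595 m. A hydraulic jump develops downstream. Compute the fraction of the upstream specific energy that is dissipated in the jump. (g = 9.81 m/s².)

V₁ = q/y₁ = 7.85/0.595 = 13.2 m/s. Fr₁ = V₁/√(g·y₁) = 13.2/√(9.81×0.595) = 5.46.
Bélanger equation: y₂/y₁ = ½[√(1 + 8Fr₁²) − 1] = ½[√239.6 − 1] = 7.24.
y₂ = 7.24 × 0.595 = 4.31 m.
E₁ = y₁ + V₁²/2g = 9.47 m. ΔE = (y₂ − y₁)³/(4y₁y₂) = 4.99 m. ΔE/E₁ = 4.99/9.47 = 0.527.

ΔE/E₁ = 0.527 (52.7%)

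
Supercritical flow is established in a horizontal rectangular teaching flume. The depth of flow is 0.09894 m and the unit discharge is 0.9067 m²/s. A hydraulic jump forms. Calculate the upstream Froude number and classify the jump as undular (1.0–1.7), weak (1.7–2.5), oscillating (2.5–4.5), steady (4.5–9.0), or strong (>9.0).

Fr₁ = 9.302; strong jump

V₁ = q/y₁ = 0.9067/0.09894 = 9.164 m/s. Fr₁ = V₁/√(g·y₁) = 9.164/√(9.81×0.09894) = 9.302.
Fr₁ = 9.302 lies in the strong range.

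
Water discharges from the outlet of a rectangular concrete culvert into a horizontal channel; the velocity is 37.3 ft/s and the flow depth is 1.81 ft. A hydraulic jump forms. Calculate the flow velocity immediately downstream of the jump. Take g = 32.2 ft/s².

V₂ = 5.80 ft/s

Fr₁ = V₁/√(g·y₁) = 37.3/√(32.2×1.81) = 4.89.
Sequent-depth ratio: y₂/y₁ = ½[√(1 + 8Fr₁²) − 1] = ½[√192.0 − 1] = 6.43.
y₂ = 6.43 × 1.81 = 11.6 ft.
q = V₁·y₁ = 37.3 × 1.81 = 67.5 ft²/s.
V₂ = q/y₂ = 67.5/11.6 = 5.80 ft/s.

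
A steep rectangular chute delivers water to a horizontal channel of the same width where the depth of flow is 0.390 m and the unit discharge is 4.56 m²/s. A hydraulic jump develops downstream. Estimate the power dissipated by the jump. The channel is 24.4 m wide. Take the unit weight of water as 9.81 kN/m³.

V₁ = q/y₁ = 4.56/0.390 = 11.7 m/s. Fr₁ = V₁/√(g·y₁) = 11.7/√(9.81×0.390) = 5.98.
From the momentum equation for a rectangular channel, y₂/y₁ = ½[√(1 + 8Fr₁²) − 1] = ½[√286.9 − 1] = 7.97.
y₂ = 7.97 × 0.390 = 3.11 m.
V₂ = q/y₂ = 4.56/3.11 = 1.47 m/s. E₁ = y₁ + V₁²/2g = 7.36 m; E₂ = y₂ + V₂²/2g = 3.22 m. ΔE = E₁ − E₂ = 4.14 m.
Q = q·b = 4.56 × 24.4 = 111 m³/s. P = γ·Q·ΔE = 9.81 × 111 × 4.14 = 4519 kW.

P = 4519 kW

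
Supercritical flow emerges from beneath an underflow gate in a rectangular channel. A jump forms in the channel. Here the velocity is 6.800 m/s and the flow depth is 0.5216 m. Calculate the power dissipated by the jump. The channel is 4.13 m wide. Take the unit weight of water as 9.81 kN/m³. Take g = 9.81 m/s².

Fr₁ = V₁/√(g·y₁) = 6.800/√(9.81×0.5216) = 3.006.
Sequent-depth ratio: y₂/y₁ = ½[√(1 + 8Fr₁²) − 1] = ½[√73.294 − 1] = 3.781.
y₂ = 3.781 × 0.5216 = 1.972 m.
q = V₁·y₁ = 6.800 × 0.5216 = 3.547 m²/s. V₂ = q/y₂ = 3.547/1.972 = 1.799 m/s. E₁ = y₁ + V₁²/2g = 2.878 m; E₂ = y₂ + V₂²/2g = 2.137 m. ΔE = E₁ − E₂ = 0.7415 m.
Q = q·b = 3.547 × 4.13 = 14.65 m³/s. P = γ·Q·ΔE = 9.81 × 14.65 × 0.7415 = 106.6 kW.

P = 106.6 kW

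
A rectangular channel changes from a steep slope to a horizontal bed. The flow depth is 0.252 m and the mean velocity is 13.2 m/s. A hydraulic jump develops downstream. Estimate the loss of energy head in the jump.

ΔE = 6.20 m

Fr₁ = V₁/√(g·y₁) = 13.2/√(9.81×0.252) = 8.40.
Bélanger equation: y₂/y₁ = ½[√(1 + 8Fr₁²) − 1] = ½[√564.9 − 1] = 11.4.
y₂ = 11.4 × 0.252 = 2.87 m.
q = V₁·y₁ = 13.2 × 0.252 = 3.33 m²/s. V₂ = q/y₂ = 3.33/2.87 = 1.16 m/s. E₁ = y₁ + V₁²/2g = 9.13 m; E₂ = y₂ + V₂²/2g = 2.94 m. ΔE = E₁ − E₂ = 6.20 m.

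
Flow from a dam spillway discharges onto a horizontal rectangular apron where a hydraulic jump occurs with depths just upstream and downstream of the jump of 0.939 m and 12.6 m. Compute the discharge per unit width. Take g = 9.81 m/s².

q = 28.0 m²/s

For a rectangular channel the momentum equation gives q² = ½·g·y₁·y₂·(y₁ + y₂) = ½×9.81×0.939×12.6×13.5 = 786.
q = √786 = 28.0 m²/s.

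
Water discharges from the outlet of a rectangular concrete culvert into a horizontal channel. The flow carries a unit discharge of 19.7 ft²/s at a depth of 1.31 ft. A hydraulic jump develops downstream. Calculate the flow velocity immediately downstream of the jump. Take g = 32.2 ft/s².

V₂ = 5.35 ft/s

V₁ = q/y₁ = 19.7/1.31 = 15.0 ft/s. Fr₁ = V₁/√(g·y₁) = 15.0/√(32.2×1.31) = 2.32.
By Bélanger, y₂/y₁ = ½[√(1 + 8Fr₁²) − 1] = ½[√43.89 − 1] = 2.81.
y₂ = 2.81 × 1.31 = 3.68 ft.
V₂ = q/y₂ = 19.7/3.68 = 5.35 ft/s.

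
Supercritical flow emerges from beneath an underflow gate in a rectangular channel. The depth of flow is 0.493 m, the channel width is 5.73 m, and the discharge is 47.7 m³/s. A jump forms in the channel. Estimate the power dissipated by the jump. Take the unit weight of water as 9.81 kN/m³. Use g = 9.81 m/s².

P = 4575 kW

q = Q/b = 47.7/5.73 = 8.32 m²/s; V₁ = q/y₁ = 16.9 m/s. Fr₁ = V₁/√(g·y₁) = 7.68.
From the momentum equation for a rectangular channel, y₂/y₁ = ½[√(1 + 8Fr₁²) − 1] = ½[√472.6 − 1] = 10.4.
y₂ = 10.4 × 0.493 = 5.11 m.
V₂ = q/y₂ = 8.32/5.11 = 1.63 m/s. E₁ = y₁ + V₁²/2g = 15.0 m; E₂ = y₂ + V₂²/2g = 5.25 m. ΔE = E₁ − E₂ = 9.78 m.
P = γ·Q·ΔE = 9.81 × 47.7 × 9.78 = 4575 kW.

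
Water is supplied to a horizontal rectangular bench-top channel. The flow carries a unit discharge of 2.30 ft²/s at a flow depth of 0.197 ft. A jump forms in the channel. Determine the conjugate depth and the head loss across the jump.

y₂ = 1.20 ft; ΔE = 1.06 ft

V₁ = q/y₁ = 2.30/0.197 = 11.7 ft/s. Fr₁ = V₁/√(g·y₁) = 11.7/√(32.2×0.197) = 4.64.
From the momentum equation for a rectangular channel, y₂/y₁ = ½[√(1 + 8Fr₁²) − 1] = ½[√172.9 − 1] = 6.07.
y₂ = 6.07 × 0.197 = 1.20 ft.
V₂ = q/y₂ = 2.30/1.20 = 1.92 ft/s. E₁ = y₁ + V₁²/2g = 2.31 ft; E₂ = y₂ + V₂²/2g = 1.25 ft. ΔE = E₁ − E₂ = 1.06 ft.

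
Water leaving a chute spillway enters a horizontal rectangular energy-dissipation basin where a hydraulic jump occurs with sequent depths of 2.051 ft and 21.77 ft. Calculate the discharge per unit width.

q = 130.9 ft²/s

For a rectangular channel the momentum equation gives q² = ½·g·y₁·y₂·(y₁ + y₂) = ½×32.2×2.051×21.77×23.82 = 17124.
q = √17124 = 130.9 ft²/s.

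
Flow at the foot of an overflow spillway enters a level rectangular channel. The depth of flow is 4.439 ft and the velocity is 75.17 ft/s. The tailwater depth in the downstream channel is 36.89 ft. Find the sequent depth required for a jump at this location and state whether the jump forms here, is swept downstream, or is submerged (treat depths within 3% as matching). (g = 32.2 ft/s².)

y₂ = 37.31 ft; the jump forms here

Fr₁ = V₁/√(g·y₁) = 75.17/√(32.2×4.439) = 6.287.
By Bélanger, y₂/y₁ = ½[√(1 + 8Fr₁²) − 1] = ½[√317.26 − 1] = 8.406.
y₂ = 8.406 × 4.439 = 37.31 ft.
Tailwater y_tw = 36.89 ft: y_tw ≈ y₂, so the jump forms here.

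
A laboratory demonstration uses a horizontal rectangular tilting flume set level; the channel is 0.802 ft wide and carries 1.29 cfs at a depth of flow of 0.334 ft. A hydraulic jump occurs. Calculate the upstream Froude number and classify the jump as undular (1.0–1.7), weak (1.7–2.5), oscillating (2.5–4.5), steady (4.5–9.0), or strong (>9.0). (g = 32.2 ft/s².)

Fr₁ = 1.47; undular jump

q = Q/b = 1.29/0.802 = 1.61 ft²/s; V₁ = q/y₁ = 4.82 ft/s. Fr₁ = V₁/√(g·y₁) = 1.47.
Fr₁ = 1.47 lies in the undular range.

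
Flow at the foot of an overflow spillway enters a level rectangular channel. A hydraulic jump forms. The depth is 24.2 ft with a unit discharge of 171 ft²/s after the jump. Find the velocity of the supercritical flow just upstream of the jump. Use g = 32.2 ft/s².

V₂ = q/y₂ = 171/24.2 = 7.07 ft/s; Fr₂ = V₂/√(g·y₂) = 0.253.
The Bélanger relation is symmetric: y₁/y₂ = ½[√(1 + 8Fr₂²) − 1] = ½[√1.513 − 1] = 0.115.
y₁ = 0.115 × 24.2 = 2.78 ft.
V₁ = q/y₁ = 171/2.78 = 61.5 ft/s.

V₁ = 61.5 ft/s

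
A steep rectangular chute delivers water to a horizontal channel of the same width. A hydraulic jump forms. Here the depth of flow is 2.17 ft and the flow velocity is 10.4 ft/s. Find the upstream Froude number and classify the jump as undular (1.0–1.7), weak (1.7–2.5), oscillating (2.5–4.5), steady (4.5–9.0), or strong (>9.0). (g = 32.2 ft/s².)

Fr₁ = 1.24; undular jump

Fr₁ = V₁/√(g·y₁) = 10.4/√(32.2×2.17) = 1.24.
Fr₁ = 1.24 lies in the undular range.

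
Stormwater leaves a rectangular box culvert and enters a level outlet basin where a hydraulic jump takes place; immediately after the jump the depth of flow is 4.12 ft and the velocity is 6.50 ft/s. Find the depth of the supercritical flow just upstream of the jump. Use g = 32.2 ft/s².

Fr₂ = V₂/√(g·y₂) = 6.50/√(32.2×4.12) = 0.564.
Since the conjugate-depth ratio holds either way, y₁/y₂ = ½[√(1 + 8Fr₂²) − 1] = ½[√3.548 − 1] = 0.442.
y₁ = 0.442 × 4.12 = 1.82 ft.

y₁ = 1.82 ft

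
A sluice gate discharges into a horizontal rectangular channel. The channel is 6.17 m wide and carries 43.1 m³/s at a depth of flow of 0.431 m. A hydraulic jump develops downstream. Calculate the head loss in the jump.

q = Q/b = 43.1/6.17 = 6.99 m²/s; V₁ = q/y₁ = 16.2 m/s. Fr₁ = V₁/√(g·y₁) = 7.88.
Bélanger equation: y₂/y₁ = ½[√(1 + 8Fr₁²) − 1] = ½[√498.0 − 1] = 10.7.
y₂ = 10.7 × 0.431 = 4.59 m.
V₂ = q/y₂ = 6.99/4.59 = 1.52 m/s. E₁ = y₁ + V₁²/2g = 13.8 m; E₂ = y₂ + V₂²/2g = 4.71 m. ΔE = E₁ − E₂ = 9.11 m.

ΔE = 9.11 m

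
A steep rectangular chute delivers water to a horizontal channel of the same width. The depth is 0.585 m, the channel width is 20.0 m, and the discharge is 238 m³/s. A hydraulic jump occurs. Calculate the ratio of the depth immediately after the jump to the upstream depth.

q = Q/b = 238/20.0 = 11.9 m²/s; V₁ = q/y₁ = 20.3 m/s. Fr₁ = V₁/√(g·y₁) = 8.49.
Conjugate-depth relation: y₂/y₁ = ½[√(1 + 8Fr₁²) − 1] = ½[√577.8 − 1] = 11.5.

y₂/y₁ = 11.5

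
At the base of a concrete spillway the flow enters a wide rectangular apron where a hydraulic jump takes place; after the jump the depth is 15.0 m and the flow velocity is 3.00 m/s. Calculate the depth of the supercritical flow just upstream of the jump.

Fr₂ = V₂/√(g·y₂) = 3.00/√(9.81×15.0) = 0.247.
Applying the sequent-depth relation in reverse, y₁/y₂ = ½[√(1 + 8Fr₂²) − 1] = ½[√1.489 − 1] = 0.110.
y₁ = 0.110 × 15.0 = 1.65 m.

y₁ = 1.65 m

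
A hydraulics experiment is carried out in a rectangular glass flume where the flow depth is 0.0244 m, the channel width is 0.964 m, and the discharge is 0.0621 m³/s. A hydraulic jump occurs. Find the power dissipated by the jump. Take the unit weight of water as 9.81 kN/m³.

P = 0.121 kW

q = Q/b = 0.0621/0.964 = 0.0644 m²/s; V₁ = q/y₁ = 2.64 m/s. Fr₁ = V₁/√(g·y₁) = 5.40.
Conjugate-depth relation: y₂/y₁ = ½[√(1 + 8Fr₁²) − 1] = ½[√234.0 − 1] = 7.15.
y₂ = 7.15 × 0.0244 = 0.174 m.
V₂ = q/y₂ = 0.0644/0.174 = 0.369 m/s. E₁ = y₁ + V₁²/2g = 0.380 m; E₂ = y₂ + V₂²/2g = 0.181 m. ΔE = E₁ − E₂ = 0.198 m.
P = γ·Q·ΔE = 9.81 × 0.0621 × 0.198 = 0.121 kW.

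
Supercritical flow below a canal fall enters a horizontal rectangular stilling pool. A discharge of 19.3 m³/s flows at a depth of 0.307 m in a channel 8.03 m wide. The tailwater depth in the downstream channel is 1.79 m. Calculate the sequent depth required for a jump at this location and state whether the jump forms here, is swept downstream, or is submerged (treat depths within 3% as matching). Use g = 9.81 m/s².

y₂ = 1.81 m; the jump forms here

q = Q/b = 19.3/8.03 = 2.40 m²/s; V₁ = q/y₁ = 7.83 m/s. Fr₁ = V₁/√(g·y₁) = 4.51.
From the momentum equation for a rectangular channel, y₂/y₁ = ½[√(1 + 8Fr₁²) − 1] = ½[√163.8 − 1] = 5.90.
y₂ = 5.90 × 0.307 = 1.81 m.
Tailwater y_tw = 1.79 m: y_tw ≈ y₂, so the jump forms here.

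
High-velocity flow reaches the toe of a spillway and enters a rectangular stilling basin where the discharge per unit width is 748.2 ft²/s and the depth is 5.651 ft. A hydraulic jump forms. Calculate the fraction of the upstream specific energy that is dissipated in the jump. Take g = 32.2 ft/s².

V₁ = q/y₁ = 748.2/5.651 = 132.4 ft/s. Fr₁ = V₁/√(g·y₁) = 132.4/√(32.2×5.651) = 9.815.
Conjugate-depth relation: y₂/y₁ = ½[√(1 + 8Fr₁²) − 1] = ½[√771.71 − 1] = 13.39.
y₂ = 13.39 × 5.651 = 75.67 ft.
E₁ = y₁ + V₁²/2g = 277.9 ft. ΔE = (y₂ − y₁)³/(4y₁y₂) = 200.7 ft. ΔE/E₁ = 200.7/277.9 = 0.722.

ΔE/E₁ = 0.722 (72.2%)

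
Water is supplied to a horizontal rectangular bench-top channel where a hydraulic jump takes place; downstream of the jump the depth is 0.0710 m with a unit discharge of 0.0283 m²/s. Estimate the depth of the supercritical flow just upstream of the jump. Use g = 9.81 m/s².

V₂ = q/y₂ = 0.0283/0.0710 = 0.399 m/s; Fr₂ = V₂/√(g·y₂) = 0.478.
Applying the sequent-depth relation in reverse, y₁/y₂ = ½[√(1 + 8Fr₂²) − 1] = ½[√2.825 − 1] = 0.340.
y₁ = 0.340 × 0.0710 = 0.0242 m.

y₁ = 0.0242 m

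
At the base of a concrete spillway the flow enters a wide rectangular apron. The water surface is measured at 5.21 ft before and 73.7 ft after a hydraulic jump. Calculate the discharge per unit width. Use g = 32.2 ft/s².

q = 698 ft²/s

For a rectangular channel the momentum equation gives q² = ½·g·y₁·y₂·(y₁ + y₂) = ½×32.2×5.21×73.7×78.9 = 487824.
q = √487824 = 698 ft²/s.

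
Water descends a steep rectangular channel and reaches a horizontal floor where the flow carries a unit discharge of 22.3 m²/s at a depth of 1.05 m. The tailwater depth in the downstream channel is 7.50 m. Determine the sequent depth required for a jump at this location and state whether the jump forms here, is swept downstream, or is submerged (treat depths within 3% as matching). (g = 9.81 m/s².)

y₂ = 9.32 m; the jump is swept downstream

V₁ = q/y₁ = 22.3/1.05 = 21.2 m/s. Fr₁ = V₁/√(g·y₁) = 21.2/√(9.81×1.05) = 6.62.
From the momentum equation for a rectangular channel, y₂/y₁ = ½[√(1 + 8Fr₁²) − 1] = ½[√351.3 − 1] = 8.87.
y₂ = 8.87 × 1.05 = 9.32 m.
Tailwater y_tw = 7.50 m: y_tw < y₂, so the jump is swept downstream.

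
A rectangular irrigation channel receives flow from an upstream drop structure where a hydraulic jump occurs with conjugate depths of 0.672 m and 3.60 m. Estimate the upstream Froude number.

Fr₁ = 4.13

For a rectangular channel the momentum equation gives q² = ½·g·y₁·y₂·(y₁ + y₂) = ½×9.81×0.672×3.60×4.27 = 50.7.
q = √50.7 = 7.12 m²/s.
V₁ = q/y₁ = 10.6 m/s; Fr₁ = V₁/√(g·y₁) = 4.13.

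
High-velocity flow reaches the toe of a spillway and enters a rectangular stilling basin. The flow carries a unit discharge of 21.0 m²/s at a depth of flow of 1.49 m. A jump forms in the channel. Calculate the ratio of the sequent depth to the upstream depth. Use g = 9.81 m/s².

y₂/y₁ = 4.74

V₁ = q/y₁ = 21.0/1.49 = 14.1 m/s. Fr₁ = V₁/√(g·y₁) = 14.1/√(9.81×1.49) = 3.69.
By Bélanger, y₂/y₁ = ½[√(1 + 8Fr₁²) − 1] = ½[√109.7 − 1] = 4.74.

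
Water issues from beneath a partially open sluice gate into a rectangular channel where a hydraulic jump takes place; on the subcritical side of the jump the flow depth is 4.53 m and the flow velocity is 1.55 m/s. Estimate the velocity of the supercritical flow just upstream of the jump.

Fr₂ = V₂/√(g·y₂) = 1.55/√(9.81×4.53) = 0.233.
The Bélanger relation is symmetric: y₁/y₂ = ½[√(1 + 8Fr₂²) − 1] = ½[√1.433 − 1] = 0.0984.
y₁ = 0.0984 × 4.53 = 0.446 m.
V₁ = q/y₁ = 7.02/0.446 = 15.7 m/s.

V₁ = 15.7 m/s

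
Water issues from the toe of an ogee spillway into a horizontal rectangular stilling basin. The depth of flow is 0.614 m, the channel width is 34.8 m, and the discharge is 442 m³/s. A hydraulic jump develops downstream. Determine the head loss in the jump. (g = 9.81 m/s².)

ΔE = 15.2 m

q = Q/b = 442/34.8 = 12.7 m²/s; V₁ = q/y₁ = 20.7 m/s. Fr₁ = V₁/√(g·y₁) = 8.43.
From the momentum equation for a rectangular channel, y₂/y₁ = ½[√(1 + 8Fr₁²) − 1] = ½[√569.3 − 1] = 11.4.
y₂ = 11.4 × 0.614 = 7.02 m.
Head loss: ΔE = (y₂ − y₁)³/(4y₁y₂) = (7.02 − 0.614)³/(4×0.614×7.02) = 263/17.2 = 15.2 m.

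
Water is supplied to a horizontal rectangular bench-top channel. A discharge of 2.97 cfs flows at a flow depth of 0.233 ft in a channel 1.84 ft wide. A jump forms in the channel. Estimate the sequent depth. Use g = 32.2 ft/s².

q = Q/b = 2.97/1.84 = 1.61 ft²/s; V₁ = q/y₁ = 6.93 ft/s. Fr₁ = V₁/√(g·y₁) = 2.53.
Bélanger equation: y₂/y₁ = ½[√(1 + 8Fr₁²) − 1] = ½[√52.17 − 1] = 3.11.
y₂ = 3.11 × 0.233 = 0.725 ft.

y₂ = 0.725 ft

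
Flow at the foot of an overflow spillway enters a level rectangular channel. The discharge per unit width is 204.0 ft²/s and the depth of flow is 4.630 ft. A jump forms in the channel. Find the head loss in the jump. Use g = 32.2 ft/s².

V₁ = q/y₁ = 204.0/4.630 = 44.06 ft/s. Fr₁ = V₁/√(g·y₁) = 44.06/√(32.2×4.630) = 3.609.
By Bélanger, y₂/y₁ = ½[√(1 + 8Fr₁²) − 1] = ½[√105.17 − 1] = 4.628.
y₂ = 4.628 × 4.630 = 21.43 ft.
V₂ = q/y₂ = 204.0/21.43 = 9.521 ft/s. E₁ = y₁ + V₁²/2g = 34.77 ft; E₂ = y₂ + V₂²/2g = 22.83 ft. ΔE = E₁ − E₂ = 11.94 ft.

ΔE = 11.94 ft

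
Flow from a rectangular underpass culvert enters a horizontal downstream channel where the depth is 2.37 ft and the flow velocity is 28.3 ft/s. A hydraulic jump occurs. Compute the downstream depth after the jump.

y₂ = 9.74 ft

Fr₁ = V₁/√(g·y₁) = 28.3/√(32.2×2.37) = 3.24.
From the momentum equation for a rectangular channel, y₂/y₁ = ½[√(1 + 8Fr₁²) − 1] = ½[√84.96 − 1] = 4.11.
y₂ = 4.11 × 2.37 = 9.74 ft.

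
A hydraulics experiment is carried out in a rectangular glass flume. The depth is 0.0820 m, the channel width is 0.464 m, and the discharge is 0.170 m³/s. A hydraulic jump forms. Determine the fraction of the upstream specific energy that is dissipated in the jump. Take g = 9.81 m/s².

ΔE/E₁ = 0.489 (48.9%)

q = Q/b = 0.170/0.464 = 0.366 m²/s; V₁ = q/y₁ = 4.47 m/s. Fr₁ = V₁/√(g·y₁) = 4.98.
Sequent-depth ratio: y₂/y₁ = ½[√(1 + 8Fr₁²) − 1] = ½[√199.5 − 1] = 6.56.
y₂ = 6.56 × 0.0820 = 0.538 m.
E₁ = y₁ + V₁²/2g = 1.10 m. ΔE = (y₂ − y₁)³/(4y₁y₂) = 0.538 m. ΔE/E₁ = 0.538/1.10 = 0.489.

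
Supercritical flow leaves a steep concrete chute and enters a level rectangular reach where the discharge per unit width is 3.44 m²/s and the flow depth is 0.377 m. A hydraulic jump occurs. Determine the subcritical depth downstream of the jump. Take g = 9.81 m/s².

V₁ = q/y₁ = 3.44/0.377 = 9.12 m/s. Fr₁ = V₁/√(g·y₁) = 9.12/√(9.81×0.377) = 4.74.
By Bélanger, y₂/y₁ = ½[√(1 + 8Fr₁²) − 1] = ½[√181.1 − 1] = 6.23.
y₂ = 6.23 × 0.377 = 2.35 m.

y₂ = 2.35 m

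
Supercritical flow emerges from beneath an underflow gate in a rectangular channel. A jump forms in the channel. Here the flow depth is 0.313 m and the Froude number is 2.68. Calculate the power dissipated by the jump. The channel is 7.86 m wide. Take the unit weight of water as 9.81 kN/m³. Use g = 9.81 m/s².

Fr₁ = 2.68 (given).
Conjugate-depth relation: y₂/y₁ = ½[√(1 + 8Fr₁²) − 1] = ½[√58.46 − 1] = 3.32.
y₂ = 3.32 × 0.313 = 1.04 m.
Head loss: ΔE = (y₂ − y₁)³/(4y₁y₂) = (1.04 − 0.313)³/(4×0.313×1.04) = 0.384/1.30 = 0.295 m.
V₁ = Fr₁·√(g·y₁) = 2.68×√(9.81×0.313) = 4.70 m/s; q = V₁·y₁ = 1.47 m²/s. Q = q·b = 1.47 × 7.86 = 11.6 m³/s. P = γ·Q·ΔE = 9.81 × 11.6 × 0.295 = 33.5 kW.

P = 33.5 kW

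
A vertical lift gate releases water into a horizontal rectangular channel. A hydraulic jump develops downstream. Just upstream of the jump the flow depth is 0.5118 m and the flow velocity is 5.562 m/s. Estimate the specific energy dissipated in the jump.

ΔE = 0.3597 m

Fr₁ = V₁/√(g·y₁) = 5.562/√(9.81×0.5118) = 2.482.
Sequent-depth ratio: y₂/y₁ = ½[√(1 + 8Fr₁²) − 1] = ½[√50.293 − 1] = 3.046.
y₂ = 3.046 × 0.5118 = 1.559 m.
q = V₁·y₁ = 5.562 × 0.5118 = 2.847 m²/s. V₂ = q/y₂ = 2.847/1.559 = 1.826 m/s. E₁ = y₁ + V₁²/2g = 2.089 m; E₂ = y₂ + V₂²/2g = 1.729 m. ΔE = E₁ − E₂ = 0.3597 m.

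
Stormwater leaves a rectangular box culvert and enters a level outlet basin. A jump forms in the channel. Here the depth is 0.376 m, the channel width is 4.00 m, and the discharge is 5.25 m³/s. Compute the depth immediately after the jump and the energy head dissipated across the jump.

q = Q/b = 5.25/4.00 = 1.31 m²/s; V₁ = q/y₁ = 3.49 m/s. Fr₁ = V₁/√(g·y₁) = 1.82.
Sequent-depth ratio: y₂/y₁ = ½[√(1 + 8Fr₁²) − 1] = ½[√27.43 − 1] = 2.12.
y₂ = 2.12 × 0.376 = 0.797 m.
V₂ = q/y₂ = 1.31/0.797 = 1.65 m/s. E₁ = y₁ + V₁²/2g = 0.997 m; E₂ = y₂ + V₂²/2g = 0.935 m. ΔE = E₁ − E₂ = 0.0621 m.

y₂ = 0.797 m; ΔE = 0.0621 m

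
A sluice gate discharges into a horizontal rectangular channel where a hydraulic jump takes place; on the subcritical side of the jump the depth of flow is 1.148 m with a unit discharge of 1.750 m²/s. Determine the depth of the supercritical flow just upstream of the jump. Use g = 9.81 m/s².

y₁ = 0.3605 m

V₂ = q/y₂ = 1.750/1.148 = 1.524 m/s; Fr₂ = V₂/√(g·y₂) = 0.4542.
Since the conjugate-depth ratio holds either way, y₁/y₂ = ½[√(1 + 8Fr₂²) − 1] = ½[√2.6507 − 1] = 0.3141.
y₁ = 0.3141 × 1.148 = 0.3605 m.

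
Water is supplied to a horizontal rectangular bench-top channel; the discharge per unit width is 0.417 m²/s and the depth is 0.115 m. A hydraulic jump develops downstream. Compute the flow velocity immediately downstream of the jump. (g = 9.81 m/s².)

V₁ = q/y₁ = 0.417/0.115 = 3.63 m/s. Fr₁ = V₁/√(g·y₁) = 3.63/√(9.81×0.115) = 3.41.
Bélanger equation: y₂/y₁ = ½[√(1 + 8Fr₁²) − 1] = ½[√94.24 − 1] = 4.35.
y₂ = 4.35 × 0.115 = 0.501 m.
V₂ = q/y₂ = 0.417/0.501 = 0.833 m/s.

V₂ = 0.833 m/s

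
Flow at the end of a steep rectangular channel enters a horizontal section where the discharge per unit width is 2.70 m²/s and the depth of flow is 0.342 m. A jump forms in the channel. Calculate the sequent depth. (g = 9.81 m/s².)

V₁ = q/y₁ = 2.70/0.342 = 7.89 m/s. Fr₁ = V₁/√(g·y₁) = 7.89/√(9.81×0.342) = 4.31.
Bélanger equation: y₂/y₁ = ½[√(1 + 8Fr₁²) − 1] = ½[√149.6 − 1] = 5.62.
y₂ = 5.62 × 0.342 = 1.92 m.

y₂ = 1.92 m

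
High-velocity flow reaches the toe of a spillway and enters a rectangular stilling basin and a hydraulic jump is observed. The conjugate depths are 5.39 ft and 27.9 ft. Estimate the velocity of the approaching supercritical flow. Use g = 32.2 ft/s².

For a rectangular channel the momentum equation gives q² = ½·g·y₁·y₂·(y₁ + y₂) = ½×32.2×5.39×27.9×33.3 = 80600.
q = √80600 = 284 ft²/s.
V₁ = q/y₁ = 284/5.39 = 52.7 ft/s.

V₁ = 52.7 ft/s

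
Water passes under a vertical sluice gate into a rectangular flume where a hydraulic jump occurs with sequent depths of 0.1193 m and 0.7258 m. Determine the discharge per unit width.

For a rectangular channel the momentum equation gives q² = ½·g·y₁·y₂·(y₁ + y₂) = ½×9.81×0.1193×0.7258×0.8451 = 0.3589.
q = √0.3589 = 0.5991 m²/s.

q = 0.5991 m²/s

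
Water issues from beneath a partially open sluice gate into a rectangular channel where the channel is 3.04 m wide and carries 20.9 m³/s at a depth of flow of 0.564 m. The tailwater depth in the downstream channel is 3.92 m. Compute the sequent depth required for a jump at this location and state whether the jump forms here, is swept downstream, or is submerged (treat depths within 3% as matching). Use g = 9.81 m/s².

q = Q/b = 20.9/3.04 = 6.87 m²/s; V₁ = q/y₁ = 12.2 m/s. Fr₁ = V₁/√(g·y₁) = 5.18.
Conjugate-depth relation: y₂/y₁ = ½[√(1 + 8Fr₁²) − 1] = ½[√215.8 − 1] = 6.85.
y₂ = 6.85 × 0.564 = 3.86 m.
Tailwater y_tw = 3.92 m: y_tw ≈ y₂, so the jump forms here.

y₂ = 3.86 m; the jump forms here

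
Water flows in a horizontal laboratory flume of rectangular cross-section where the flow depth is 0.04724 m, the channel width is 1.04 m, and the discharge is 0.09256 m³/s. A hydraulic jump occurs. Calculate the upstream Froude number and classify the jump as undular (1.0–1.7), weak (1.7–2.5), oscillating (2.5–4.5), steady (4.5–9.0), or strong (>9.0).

q = Q/b = 0.09256/1.04 = 0.08900 m²/s; V₁ = q/y₁ = 1.884 m/s. Fr₁ = V₁/√(g·y₁) = 2.768.
Fr₁ = 2.768 lies in the oscillating range.

Fr₁ = 2.768; oscillating jump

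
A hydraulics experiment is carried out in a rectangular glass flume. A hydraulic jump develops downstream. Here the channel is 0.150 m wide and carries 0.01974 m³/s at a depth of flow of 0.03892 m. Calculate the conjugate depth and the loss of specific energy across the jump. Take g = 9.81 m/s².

y₂ = 0.2824 m; ΔE = 0.3282 m

q = Q/b = 0.01974/0.150 = 0.1316 m²/s; V₁ = q/y₁ = 3.381 m/s. Fr₁ = V₁/√(g·y₁) = 5.472.
Bélanger equation: y₂/y₁ = ½[√(1 + 8Fr₁²) − 1] = ½[√240.56 − 1] = 7.255.
y₂ = 7.255 × 0.03892 = 0.2824 m.
Head loss: ΔE = (y₂ − y₁)³/(4y₁y₂) = (0.2824 − 0.03892)³/(4×0.03892×0.2824) = 0.01443/0.04396 = 0.3282 m.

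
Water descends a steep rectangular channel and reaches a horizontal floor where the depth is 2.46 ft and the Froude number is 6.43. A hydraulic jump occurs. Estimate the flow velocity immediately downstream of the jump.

V₂ = 6.65 ft/s

Fr₁ = 6.43 (given).
From the momentum equation for a rectangular channel, y₂/y₁ = ½[√(1 + 8Fr₁²) − 1] = ½[√331.8 − 1] = 8.61.
y₂ = 8.61 × 2.46 = 21.2 ft.
V₁ = Fr₁·√(g·y₁) = 6.43×√(32.2×2.46) = 57.2 ft/s; q = V₁·y₁ = 141 ft²/s.
V₂ = q/y₂ = 141/21.2 = 6.65 ft/s.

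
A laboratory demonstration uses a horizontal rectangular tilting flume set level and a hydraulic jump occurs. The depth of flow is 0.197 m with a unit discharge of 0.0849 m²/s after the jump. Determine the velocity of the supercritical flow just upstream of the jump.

V₁ = 2.61 m/s

V₂ = q/y₂ = 0.0849/0.197 = 0.431 m/s; Fr₂ = V₂/√(g·y₂) = 0.310.
Applying the sequent-depth relation in reverse, y₁/y₂ = ½[√(1 + 8Fr₂²) − 1] = ½[√1.769 − 1] = 0.165.
y₁ = 0.165 × 0.197 = 0.0325 m.
V₁ = q/y₁ = 0.0849/0.0325 = 2.61 m/s.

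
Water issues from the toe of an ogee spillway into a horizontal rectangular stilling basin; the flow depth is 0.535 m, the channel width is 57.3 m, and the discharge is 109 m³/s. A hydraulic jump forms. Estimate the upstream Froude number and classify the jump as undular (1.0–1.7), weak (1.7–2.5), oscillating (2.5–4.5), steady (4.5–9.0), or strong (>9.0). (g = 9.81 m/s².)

Fr₁ = 1.55; undular jump

q = Q/b = 109/57.3 = 1.90 m²/s; V₁ = q/y₁ = 3.56 m/s. Fr₁ = V₁/√(g·y₁) = 1.55.
Fr₁ = 1.55 lies in the undular range.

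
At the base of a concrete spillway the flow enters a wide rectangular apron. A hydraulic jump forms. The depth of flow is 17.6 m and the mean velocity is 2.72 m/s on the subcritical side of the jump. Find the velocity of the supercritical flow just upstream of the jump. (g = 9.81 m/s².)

Fr₂ = V₂/√(g·y₂) = 2.72/√(9.81×17.6) = 0.207.
From the momentum equation (using Fr₂), y₁/y₂ = ½[√(1 + 8Fr₂²) − 1] = ½[√1.343 − 1] = 0.0794.
y₁ = 0.0794 × 17.6 = 1.40 m.
V₁ = q/y₁ = 47.9/1.40 = 34.3 m/s.

V₁ = 34.3 m/s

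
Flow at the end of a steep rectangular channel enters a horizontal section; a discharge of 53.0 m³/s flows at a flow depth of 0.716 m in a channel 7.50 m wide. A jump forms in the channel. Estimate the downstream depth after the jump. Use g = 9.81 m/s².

y₂ = 3.43 m

q = Q/b = 53.0/7.50 = 7.07 m²/s; V₁ = q/y₁ = 9.87 m/s. Fr₁ = V₁/√(g·y₁) = 3.72.
From the momentum equation for a rectangular channel, y₂/y₁ = ½[√(1 + 8Fr₁²) − 1] = ½[√111.9 − 1] = 4.79.
y₂ = 4.79 × 0.716 = 3.43 m.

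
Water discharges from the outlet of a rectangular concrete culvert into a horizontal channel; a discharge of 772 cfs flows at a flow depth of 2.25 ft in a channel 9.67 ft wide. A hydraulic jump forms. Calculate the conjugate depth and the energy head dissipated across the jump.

q = Q/b = 772/9.67 = 79.8 ft²/s; V₁ = q/y₁ = 35.5 ft/s. Fr₁ = V₁/√(g·y₁) = 4.17.
From the momentum equation for a rectangular channel, y₂/y₁ = ½[√(1 + 8Fr₁²) − 1] = ½[√140.0 − 1] = 5.42.
y₂ = 5.42 × 2.25 = 12.2 ft.
V₂ = q/y₂ = 79.8/12.2 = 6.55 ft/s. E₁ = y₁ + V₁²/2g = 21.8 ft; E₂ = y₂ + V₂²/2g = 12.9 ft. ΔE = E₁ − E₂ = 8.95 ft.

y₂ = 12.2 ft; ΔE = 8.95 ft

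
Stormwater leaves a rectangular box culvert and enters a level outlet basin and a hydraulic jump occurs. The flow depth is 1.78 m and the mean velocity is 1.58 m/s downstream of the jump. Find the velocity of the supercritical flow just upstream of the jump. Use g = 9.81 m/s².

V₁ = 6.81 m/s

Fr₂ = V₂/√(g·y₂) = 1.58/√(9.81×1.78) = 0.378.
Since the conjugate-depth ratio holds either way, y₁/y₂ = ½[√(1 + 8Fr₂²) − 1] = ½[√2.144 − 1] = 0.232.
y₁ = 0.232 × 1.78 = 0.413 m.
V₁ = q/y₁ = 2.81/0.413 = 6.81 m/s.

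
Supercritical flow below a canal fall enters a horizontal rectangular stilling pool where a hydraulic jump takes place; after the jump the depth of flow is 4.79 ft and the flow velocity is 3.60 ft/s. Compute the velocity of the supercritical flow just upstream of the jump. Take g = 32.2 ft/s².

Fr₂ = V₂/√(g·y₂) = 3.60/√(32.2×4.79) = 0.290.
The Bélanger relation is symmetric: y₁/y₂ = ½[√(1 + 8Fr₂²) − 1] = ½[√1.672 − 1] = 0.147.
y₁ = 0.147 × 4.79 = 0.702 ft.
V₁ = q/y₁ = 17.2/0.702 = 24.6 ft/s.

V₁ = 24.6 ft/s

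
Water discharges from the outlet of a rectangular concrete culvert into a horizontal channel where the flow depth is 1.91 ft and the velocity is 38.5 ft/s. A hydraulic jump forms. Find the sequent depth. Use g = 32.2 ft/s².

y₂ = 12.3 ft

Fr₁ = V₁/√(g·y₁) = 38.5/√(32.2×1.91) = 4.91.
Conjugate-depth relation: y₂/y₁ = ½[√(1 + 8Fr₁²) − 1] = ½[√193.8 − 1] = 6.46.
y₂ = 6.46 × 1.91 = 12.3 ft.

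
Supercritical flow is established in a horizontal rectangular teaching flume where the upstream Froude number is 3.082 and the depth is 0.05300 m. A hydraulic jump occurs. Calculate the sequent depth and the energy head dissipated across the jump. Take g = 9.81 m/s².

y₂ = 0.2060 m; ΔE = 0.08204 m

Fr₁ = 3.082 (given).
Bélanger equation: y₂/y₁ = ½[√(1 + 8Fr₁²) − 1] = ½[√76.990 − 1] = 3.887.
y₂ = 3.887 × 0.05300 = 0.2060 m.
V₁ = Fr₁·√(g·y₁) = 3.082×√(9.81×0.05300) = 2.222 m/s; q = V₁·y₁ = 0.1178 m²/s. V₂ = q/y₂ = 0.1178/0.2060 = 0.5717 m/s. E₁ = y₁ + V₁²/2g = 0.3047 m; E₂ = y₂ + V₂²/2g = 0.2227 m. ΔE = E₁ − E₂ = 0.08204 m.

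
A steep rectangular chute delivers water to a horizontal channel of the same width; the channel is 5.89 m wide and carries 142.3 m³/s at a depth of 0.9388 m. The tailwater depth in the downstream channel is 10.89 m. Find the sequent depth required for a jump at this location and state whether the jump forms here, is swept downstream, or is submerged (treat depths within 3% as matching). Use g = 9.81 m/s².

y₂ = 10.80 m; the jump forms here

q = Q/b = 142.3/5.89 = 24.16 m²/s; V₁ = q/y₁ = 25.73 m/s. Fr₁ = V₁/√(g·y₁) = 8.480.
From the momentum equation for a rectangular channel, y₂/y₁ = ½[√(1 + 8Fr₁²) − 1] = ½[√576.28 − 1] = 11.50.
y₂ = 11.50 × 0.9388 = 10.80 m.
Tailwater y_tw = 10.89 m: y_tw ≈ y₂, so the jump forms here.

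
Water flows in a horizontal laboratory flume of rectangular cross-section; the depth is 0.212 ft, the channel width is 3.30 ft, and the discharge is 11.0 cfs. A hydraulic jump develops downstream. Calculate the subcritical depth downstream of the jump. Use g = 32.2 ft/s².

y₂ = 1.70 ft

q = Q/b = 11.0/3.30 = 3.33 ft²/s; V₁ = q/y₁ = 15.7 ft/s. Fr₁ = V₁/√(g·y₁) = 6.02.
By Bélanger, y₂/y₁ = ½[√(1 + 8Fr₁²) − 1] = ½[√290.7 − 1] = 8.03.
y₂ = 8.03 × 0.212 = 1.70 ft.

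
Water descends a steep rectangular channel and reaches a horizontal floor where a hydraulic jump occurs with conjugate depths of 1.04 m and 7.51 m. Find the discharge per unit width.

For a rectangular channel the momentum equation gives q² = ½·g·y₁·y₂·(y₁ + y₂) = ½×9.81×1.04×7.51×8.55 = 328.
q = √328 = 18.1 m²/s.

q = 18.1 m²/s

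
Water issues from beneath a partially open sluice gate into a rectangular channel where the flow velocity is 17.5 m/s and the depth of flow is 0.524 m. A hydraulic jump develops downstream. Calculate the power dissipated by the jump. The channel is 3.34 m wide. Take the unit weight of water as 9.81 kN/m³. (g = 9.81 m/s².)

Fr₁ = V₁/√(g·y₁) = 17.5/√(9.81×0.524) = 7.72.
Bélanger equation: y₂/y₁ = ½[√(1 + 8Fr₁²) − 1] = ½[√477.6 − 1] = 10.4.
y₂ = 10.4 × 0.524 = 5.46 m.
q = V₁·y₁ = 17.5 × 0.524 = 9.17 m²/s. V₂ = q/y₂ = 9.17/5.46 = 1.68 m/s. E₁ = y₁ + V₁²/2g = 16.1 m; E₂ = y₂ + V₂²/2g = 5.61 m. ΔE = E₁ − E₂ = 10.5 m.
Q = q·b = 9.17 × 3.34 = 30.6 m³/s. P = γ·Q·ΔE = 9.81 × 30.6 × 10.5 = 3163 kW.

P = 3163 kW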